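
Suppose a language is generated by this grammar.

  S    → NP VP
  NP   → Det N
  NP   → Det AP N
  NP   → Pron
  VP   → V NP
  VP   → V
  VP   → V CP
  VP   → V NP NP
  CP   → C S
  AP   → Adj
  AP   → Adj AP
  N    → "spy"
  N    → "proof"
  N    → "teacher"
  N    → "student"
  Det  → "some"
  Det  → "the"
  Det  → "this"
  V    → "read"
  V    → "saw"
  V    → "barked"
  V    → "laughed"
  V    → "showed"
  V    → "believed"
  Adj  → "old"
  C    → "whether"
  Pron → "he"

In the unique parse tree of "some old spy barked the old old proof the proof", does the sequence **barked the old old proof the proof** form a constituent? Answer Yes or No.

[S [NP [Det some] [AP [Adj old]] [N spy]] [VP [V barked] [NP [Det the] [AP [Adj old] [AP [Adj old]]] [N proof]] [NP [Det the] [N proof]]]]
The words 'barked the old old proof the proof' are exhaustively dominated by a single VP node (built by VP → V NP NP), so they form a constituent.

Yes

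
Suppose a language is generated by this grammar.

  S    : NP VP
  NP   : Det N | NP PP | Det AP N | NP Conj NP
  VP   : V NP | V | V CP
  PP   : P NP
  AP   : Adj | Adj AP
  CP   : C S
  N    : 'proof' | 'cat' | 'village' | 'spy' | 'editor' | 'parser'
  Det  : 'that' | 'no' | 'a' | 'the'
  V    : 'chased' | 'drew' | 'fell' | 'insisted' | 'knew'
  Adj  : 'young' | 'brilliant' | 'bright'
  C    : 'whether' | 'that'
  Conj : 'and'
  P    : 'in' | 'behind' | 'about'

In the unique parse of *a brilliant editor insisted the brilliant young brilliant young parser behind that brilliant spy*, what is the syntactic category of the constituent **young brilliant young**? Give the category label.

AP

[S [NP [Det a] [AP [Adj brilliant]] [N editor]] [VP [V insisted] [NP [NP [Det the] [AP [Adj brilliant] [AP [Adj young] [AP [Adj brilliant] [AP [Adj young]]]]] [N parser]] [PP [P behind] [NP [Det that] [AP [Adj brilliant]] [N spy]]]]]]
The span 'young brilliant young' is the AP node built by AP → Adj AP.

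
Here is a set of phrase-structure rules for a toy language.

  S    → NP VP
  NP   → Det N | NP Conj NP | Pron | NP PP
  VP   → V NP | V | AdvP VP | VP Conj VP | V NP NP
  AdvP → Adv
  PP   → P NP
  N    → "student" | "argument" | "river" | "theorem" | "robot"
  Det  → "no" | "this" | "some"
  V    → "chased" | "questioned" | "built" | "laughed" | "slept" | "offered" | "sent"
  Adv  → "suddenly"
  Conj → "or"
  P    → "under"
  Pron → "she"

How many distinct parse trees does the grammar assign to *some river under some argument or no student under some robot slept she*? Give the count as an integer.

5

Two of the 5 distinct bracketings:
[S [NP [NP [NP [Det some] [N river]] [PP [P under] [NP [Det some] [N argument]]]] [Conj or] [NP [NP [Det no] [N student]] [PP [P under] [NP [Det some] [N robot]]]]] [VP [V slept] [NP [Pron she]]]]
[S [NP [NP [Det some] [N river]] [PP [P under] [NP [NP [Det some] [N argument]] [Conj or] [NP [NP [Det no] [N student]] [PP [P under] [NP [Det some] [N robot]]]]]]] [VP [V slept] [NP [Pron she]]]]
The trees differ in how a recursive rule is bracketed over the same span.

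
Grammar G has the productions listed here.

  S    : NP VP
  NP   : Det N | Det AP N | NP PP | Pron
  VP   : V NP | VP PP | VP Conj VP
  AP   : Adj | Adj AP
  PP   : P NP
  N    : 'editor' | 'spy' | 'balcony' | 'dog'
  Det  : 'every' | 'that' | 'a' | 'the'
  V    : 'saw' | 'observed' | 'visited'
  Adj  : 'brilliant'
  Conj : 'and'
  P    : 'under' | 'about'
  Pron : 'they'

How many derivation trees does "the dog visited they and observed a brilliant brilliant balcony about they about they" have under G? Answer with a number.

9

Two of the 9 distinct bracketings:
[S [NP [Det the] [N dog]] [VP [VP [VP [V visited] [NP [Pron they]]] [Conj and] [VP [V observed] [NP [Det a] [AP [Adj brilliant] [AP [Adj brilliant]]] [N balcony]]]] [PP [P about] [NP [NP [Pron they]] [PP [P about] [NP [Pron they]]]]]]]
[S [NP [Det the] [N dog]] [VP [VP [VP [VP [V visited] [NP [Pron they]]] [Conj and] [VP [V observed] [NP [Det a] [AP [Adj brilliant] [AP [Adj brilliant]]] [N balcony]]]] [PP [P about] [NP [Pron they]]]] [PP [P about] [NP [Pron they]]]]]
The difference turns on whether NP → NP PP is used at the relevant span, versus an alternative expansion of NP.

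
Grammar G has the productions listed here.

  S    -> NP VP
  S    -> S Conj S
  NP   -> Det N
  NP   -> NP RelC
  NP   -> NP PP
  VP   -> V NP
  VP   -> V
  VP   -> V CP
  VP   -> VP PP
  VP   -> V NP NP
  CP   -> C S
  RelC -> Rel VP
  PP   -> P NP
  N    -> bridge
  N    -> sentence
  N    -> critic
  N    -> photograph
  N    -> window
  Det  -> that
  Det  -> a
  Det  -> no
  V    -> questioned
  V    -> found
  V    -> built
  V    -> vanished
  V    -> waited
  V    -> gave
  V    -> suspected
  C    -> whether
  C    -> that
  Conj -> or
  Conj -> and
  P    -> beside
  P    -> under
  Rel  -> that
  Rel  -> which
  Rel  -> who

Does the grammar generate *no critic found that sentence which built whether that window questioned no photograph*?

Grammatical

S
  NP
    Det: no
    N: critic
  VP
    V: found
    NP
      NP
        Det: that
        N: sentence
      RelC
        Rel: which
        VP
          V: built
          CP
            C: whether
            S
              NP
                Det: that
                N: window
              VP
                V: questioned
                NP
                  Det: no
                  N: photograph
Each bracket corresponds to one application of a listed rule, so the string is derivable from S.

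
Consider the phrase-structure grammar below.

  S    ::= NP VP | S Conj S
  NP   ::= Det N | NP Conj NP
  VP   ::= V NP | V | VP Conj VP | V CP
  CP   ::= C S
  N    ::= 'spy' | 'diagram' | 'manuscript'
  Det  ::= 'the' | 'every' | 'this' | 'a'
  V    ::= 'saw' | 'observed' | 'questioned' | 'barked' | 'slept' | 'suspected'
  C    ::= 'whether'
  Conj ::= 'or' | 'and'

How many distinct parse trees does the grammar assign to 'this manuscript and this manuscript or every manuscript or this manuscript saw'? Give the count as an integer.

5

Two of the 5 distinct bracketings:
[S [NP [NP [Det this] [N manuscript]] [Conj and] [NP [NP [Det this] [N manuscript]] [Conj or] [NP [NP [Det every] [N manuscript]] [Conj or] [NP [Det this] [N manuscript]]]]] [VP [V saw]]]
[S [NP [NP [Det this] [N manuscript]] [Conj and] [NP [NP [NP [Det this] [N manuscript]] [Conj or] [NP [Det every] [N manuscript]]] [Conj or] [NP [Det this] [N manuscript]]]] [VP [V saw]]]
The trees differ in how a recursive rule is bracketed over the same span.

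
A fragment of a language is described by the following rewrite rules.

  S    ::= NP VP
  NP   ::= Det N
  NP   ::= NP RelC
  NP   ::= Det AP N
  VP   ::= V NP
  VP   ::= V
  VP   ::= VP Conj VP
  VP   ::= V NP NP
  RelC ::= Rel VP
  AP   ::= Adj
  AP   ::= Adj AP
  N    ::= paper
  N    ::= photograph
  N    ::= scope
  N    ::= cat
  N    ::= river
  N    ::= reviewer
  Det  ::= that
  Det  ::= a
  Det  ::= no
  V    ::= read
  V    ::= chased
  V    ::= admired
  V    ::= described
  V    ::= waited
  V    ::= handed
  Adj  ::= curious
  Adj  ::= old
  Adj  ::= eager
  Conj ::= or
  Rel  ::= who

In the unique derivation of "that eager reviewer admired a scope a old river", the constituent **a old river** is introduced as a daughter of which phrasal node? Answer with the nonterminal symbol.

VP

S
  NP
    Det: that
    AP
      Adj: eager
    N: reviewer
  VP
    V: admired
    NP
      Det: a
      N: scope
    NP
      Det: a
      AP
        Adj: old
      N: river
The span 'a old river' is the NP node built by NP → Det AP N.
Its mother is the VP built by VP → V NP NP.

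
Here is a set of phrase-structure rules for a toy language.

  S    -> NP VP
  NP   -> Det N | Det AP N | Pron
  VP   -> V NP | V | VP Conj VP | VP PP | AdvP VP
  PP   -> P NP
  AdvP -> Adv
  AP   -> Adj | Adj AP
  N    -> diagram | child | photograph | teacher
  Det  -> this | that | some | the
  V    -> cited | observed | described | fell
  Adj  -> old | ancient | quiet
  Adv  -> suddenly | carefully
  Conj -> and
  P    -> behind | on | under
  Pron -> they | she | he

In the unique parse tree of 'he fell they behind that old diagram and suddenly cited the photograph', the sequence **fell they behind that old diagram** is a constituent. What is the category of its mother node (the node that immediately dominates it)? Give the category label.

S
  NP
    Pron: he
  VP
    VP
      VP
        V: fell
        NP
          Pron: they
      PP
        P: behind
        NP
          Det: that
          AP
            Adj: old
          N: diagram
    Conj: and
    VP
      AdvP
        Adv: suddenly
      VP
        V: cited
        NP
          Det: the
          N: photograph
The span 'fell they behind that old diagram' is the VP node built by VP → VP PP.
Its mother is the VP built by VP → VP Conj VP.

VP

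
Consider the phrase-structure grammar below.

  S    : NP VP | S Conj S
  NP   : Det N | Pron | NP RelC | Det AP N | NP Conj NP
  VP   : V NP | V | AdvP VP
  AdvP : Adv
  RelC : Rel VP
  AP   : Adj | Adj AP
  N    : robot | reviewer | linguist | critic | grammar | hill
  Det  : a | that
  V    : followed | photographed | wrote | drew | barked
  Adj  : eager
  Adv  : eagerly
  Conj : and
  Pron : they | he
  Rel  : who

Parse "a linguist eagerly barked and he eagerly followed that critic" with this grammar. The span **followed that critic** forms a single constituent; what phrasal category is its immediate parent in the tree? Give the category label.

S
  S
    NP
      Det: a
      N: linguist
    VP
      AdvP
        Adv: eagerly
      VP
        V: barked
  Conj: and
  S
    NP
      Pron: he
    VP
      AdvP
        Adv: eagerly
      VP
        V: followed
        NP
          Det: that
          N: critic
The span 'followed that critic' is the VP node built by VP → V NP.
Its mother is the VP built by VP → AdvP VP.

VP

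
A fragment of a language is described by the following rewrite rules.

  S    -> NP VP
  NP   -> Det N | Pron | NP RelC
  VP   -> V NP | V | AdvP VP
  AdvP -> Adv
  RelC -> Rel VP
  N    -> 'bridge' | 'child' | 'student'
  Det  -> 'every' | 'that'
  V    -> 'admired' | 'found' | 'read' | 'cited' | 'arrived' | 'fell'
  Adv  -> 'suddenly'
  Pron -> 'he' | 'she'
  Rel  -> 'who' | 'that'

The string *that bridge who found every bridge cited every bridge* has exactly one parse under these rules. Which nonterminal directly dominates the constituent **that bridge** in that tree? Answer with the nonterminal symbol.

NP

[S [NP [NP [Det that] [N bridge]] [RelC [Rel who] [VP [V found] [NP [Det every] [N bridge]]]]] [VP [V cited] [NP [Det every] [N bridge]]]]
The span 'that bridge' is the NP node built by NP → Det N.
Its mother is the NP built by NP → NP RelC.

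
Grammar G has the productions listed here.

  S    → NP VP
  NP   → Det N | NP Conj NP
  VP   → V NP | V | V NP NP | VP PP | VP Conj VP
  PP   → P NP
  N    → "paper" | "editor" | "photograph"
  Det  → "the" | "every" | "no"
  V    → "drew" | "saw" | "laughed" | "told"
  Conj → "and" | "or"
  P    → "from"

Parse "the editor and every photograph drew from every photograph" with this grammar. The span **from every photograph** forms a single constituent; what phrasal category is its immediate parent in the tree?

S
  NP
    NP
      Det: the
      N: editor
    Conj: and
    NP
      Det: every
      N: photograph
  VP
    VP
      V: drew
    PP
      P: from
      NP
        Det: every
        N: photograph
The span 'from every photograph' is the PP node built by PP → P NP.
Its mother is the VP built by VP → VP PP.

VP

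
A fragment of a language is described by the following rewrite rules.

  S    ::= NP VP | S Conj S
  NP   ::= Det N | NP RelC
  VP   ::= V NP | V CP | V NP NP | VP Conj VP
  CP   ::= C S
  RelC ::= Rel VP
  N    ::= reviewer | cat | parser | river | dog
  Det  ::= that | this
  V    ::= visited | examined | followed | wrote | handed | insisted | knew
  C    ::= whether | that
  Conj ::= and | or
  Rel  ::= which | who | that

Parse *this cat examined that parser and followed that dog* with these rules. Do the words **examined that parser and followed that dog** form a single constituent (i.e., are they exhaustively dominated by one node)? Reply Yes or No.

[S [NP [Det this] [N cat]] [VP [VP [V examined] [NP [Det that] [N parser]]] [Conj and] [VP [V followed] [NP [Det that] [N dog]]]]]
The words 'examined that parser and followed that dog' are exhaustively dominated by a single VP node (built by VP → VP Conj VP), so they form a constituent.

Yes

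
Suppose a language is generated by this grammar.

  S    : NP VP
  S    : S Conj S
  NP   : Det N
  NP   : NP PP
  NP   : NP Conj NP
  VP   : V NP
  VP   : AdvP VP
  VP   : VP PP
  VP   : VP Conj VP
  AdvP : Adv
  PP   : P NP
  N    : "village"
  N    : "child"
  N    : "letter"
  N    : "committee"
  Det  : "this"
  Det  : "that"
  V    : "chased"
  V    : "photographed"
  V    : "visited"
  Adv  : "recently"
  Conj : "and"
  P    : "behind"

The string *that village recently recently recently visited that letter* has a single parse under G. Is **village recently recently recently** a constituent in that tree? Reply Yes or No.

No

[S [NP [Det that] [N village]] [VP [AdvP [Adv recently]] [VP [AdvP [Adv recently]] [VP [AdvP [Adv recently]] [VP [V visited] [NP [Det that] [N letter]]]]]]]
The smallest constituent containing 'village recently recently recently' is the S spanning 'that village recently recently recently visited that letter'; no single node in the tree dominates exactly the given words.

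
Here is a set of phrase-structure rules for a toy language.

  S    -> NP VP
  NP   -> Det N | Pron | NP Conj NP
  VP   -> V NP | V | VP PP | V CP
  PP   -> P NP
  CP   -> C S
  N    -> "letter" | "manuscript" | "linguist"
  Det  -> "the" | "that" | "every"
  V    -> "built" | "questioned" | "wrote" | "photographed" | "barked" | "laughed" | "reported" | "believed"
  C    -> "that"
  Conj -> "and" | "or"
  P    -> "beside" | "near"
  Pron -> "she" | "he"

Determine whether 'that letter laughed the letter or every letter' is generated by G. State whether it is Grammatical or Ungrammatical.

Grammatical

[S [NP [Det that] [N letter]] [VP [V laughed] [NP [NP [Det the] [N letter]] [Conj or] [NP [Det every] [N letter]]]]]
Every word is introduced by a lexical rule and the phrasal rules combine the resulting categories into a single S.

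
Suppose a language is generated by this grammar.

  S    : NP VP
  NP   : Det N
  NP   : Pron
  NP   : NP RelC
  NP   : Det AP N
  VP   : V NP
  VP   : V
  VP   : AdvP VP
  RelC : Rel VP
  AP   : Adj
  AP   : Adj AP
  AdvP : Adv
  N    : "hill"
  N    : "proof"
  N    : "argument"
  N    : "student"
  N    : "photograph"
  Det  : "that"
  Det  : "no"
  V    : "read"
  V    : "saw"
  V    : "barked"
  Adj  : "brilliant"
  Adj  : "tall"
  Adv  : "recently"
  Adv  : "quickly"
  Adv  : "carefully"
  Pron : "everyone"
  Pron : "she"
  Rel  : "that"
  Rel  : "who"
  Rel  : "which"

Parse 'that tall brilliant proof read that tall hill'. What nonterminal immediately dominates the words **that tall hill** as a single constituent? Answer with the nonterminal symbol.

[S [NP [Det that] [AP [Adj tall] [AP [Adj brilliant]]] [N proof]] [VP [V read] [NP [Det that] [AP [Adj tall]] [N hill]]]]
The span 'that tall hill' is the NP node built by NP → Det AP N.

NP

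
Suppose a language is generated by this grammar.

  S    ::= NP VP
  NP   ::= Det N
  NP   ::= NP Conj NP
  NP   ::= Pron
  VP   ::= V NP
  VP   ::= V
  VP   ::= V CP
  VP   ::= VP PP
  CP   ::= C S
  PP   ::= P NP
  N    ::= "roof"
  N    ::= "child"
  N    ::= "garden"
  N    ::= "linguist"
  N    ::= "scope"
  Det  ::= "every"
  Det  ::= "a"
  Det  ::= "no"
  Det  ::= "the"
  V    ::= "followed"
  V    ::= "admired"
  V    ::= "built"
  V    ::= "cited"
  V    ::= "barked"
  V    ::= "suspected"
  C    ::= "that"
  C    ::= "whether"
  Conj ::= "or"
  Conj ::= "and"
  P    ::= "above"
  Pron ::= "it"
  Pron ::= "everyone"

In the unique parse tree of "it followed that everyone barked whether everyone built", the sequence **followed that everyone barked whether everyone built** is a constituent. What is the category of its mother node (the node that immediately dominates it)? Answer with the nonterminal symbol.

S
  NP
    Pron: it
  VP
    V: followed
    CP
      C: that
      S
        NP
          Pron: everyone
        VP
          V: barked
          CP
            C: whether
            S
              NP
                Pron: everyone
              VP
                V: built
The span 'followed that everyone barked whether everyone built' is the VP node built by VP → V CP.
Its mother is the S built by S → NP VP.

S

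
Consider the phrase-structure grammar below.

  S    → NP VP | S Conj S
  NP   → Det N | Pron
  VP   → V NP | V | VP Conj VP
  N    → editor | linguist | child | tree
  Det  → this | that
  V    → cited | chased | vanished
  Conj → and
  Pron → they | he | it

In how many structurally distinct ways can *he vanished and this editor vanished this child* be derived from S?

1

[S [S [NP [Pron he]] [VP [V vanished]]] [Conj and] [S [NP [Det this] [N editor]] [VP [V vanished] [NP [Det this] [N child]]]]]
No rule offers an alternative attachment or grouping for any span, so this is the only derivation.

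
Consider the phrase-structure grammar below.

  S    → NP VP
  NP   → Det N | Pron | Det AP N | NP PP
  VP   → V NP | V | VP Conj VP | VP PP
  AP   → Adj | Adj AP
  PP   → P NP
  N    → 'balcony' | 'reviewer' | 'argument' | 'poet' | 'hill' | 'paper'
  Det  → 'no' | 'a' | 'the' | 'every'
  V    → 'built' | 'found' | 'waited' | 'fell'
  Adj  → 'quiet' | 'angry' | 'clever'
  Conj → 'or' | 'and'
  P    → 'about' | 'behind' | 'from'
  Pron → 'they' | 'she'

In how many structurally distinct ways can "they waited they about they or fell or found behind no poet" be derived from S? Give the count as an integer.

Two of the 10 distinct bracketings:
[S [NP [Pron they]] [VP [VP [V waited] [NP [NP [Pron they]] [PP [P about] [NP [Pron they]]]]] [Conj or] [VP [VP [V fell]] [Conj or] [VP [VP [V found]] [PP [P behind] [NP [Det no] [N poet]]]]]]]
[S [NP [Pron they]] [VP [VP [V waited] [NP [NP [Pron they]] [PP [P about] [NP [Pron they]]]]] [Conj or] [VP [VP [VP [V fell]] [Conj or] [VP [V found]]] [PP [P behind] [NP [Det no] [N poet]]]]]]
The trees differ in how a recursive rule is bracketed over the same span.

10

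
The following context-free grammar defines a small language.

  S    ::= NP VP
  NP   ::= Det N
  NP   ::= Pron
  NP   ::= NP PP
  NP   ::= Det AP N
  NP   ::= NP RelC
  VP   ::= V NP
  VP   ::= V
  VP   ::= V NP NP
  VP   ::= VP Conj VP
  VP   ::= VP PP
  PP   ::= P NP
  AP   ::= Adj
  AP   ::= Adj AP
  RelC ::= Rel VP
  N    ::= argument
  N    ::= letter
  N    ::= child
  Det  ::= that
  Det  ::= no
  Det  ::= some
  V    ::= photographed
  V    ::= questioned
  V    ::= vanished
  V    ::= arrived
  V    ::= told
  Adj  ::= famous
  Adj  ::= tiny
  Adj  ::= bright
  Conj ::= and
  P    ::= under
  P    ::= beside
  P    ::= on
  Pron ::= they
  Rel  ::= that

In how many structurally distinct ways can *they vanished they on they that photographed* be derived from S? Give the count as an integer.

3

Two of the 3 distinct bracketings:
[S [NP [Pron they]] [VP [V vanished] [NP [NP [Pron they]] [PP [P on] [NP [NP [Pron they]] [RelC [Rel that] [VP [V photographed]]]]]]]]
[S [NP [Pron they]] [VP [V vanished] [NP [NP [NP [Pron they]] [PP [P on] [NP [Pron they]]]] [RelC [Rel that] [VP [V photographed]]]]]]
The trees differ in how a recursive rule is bracketed over the same span.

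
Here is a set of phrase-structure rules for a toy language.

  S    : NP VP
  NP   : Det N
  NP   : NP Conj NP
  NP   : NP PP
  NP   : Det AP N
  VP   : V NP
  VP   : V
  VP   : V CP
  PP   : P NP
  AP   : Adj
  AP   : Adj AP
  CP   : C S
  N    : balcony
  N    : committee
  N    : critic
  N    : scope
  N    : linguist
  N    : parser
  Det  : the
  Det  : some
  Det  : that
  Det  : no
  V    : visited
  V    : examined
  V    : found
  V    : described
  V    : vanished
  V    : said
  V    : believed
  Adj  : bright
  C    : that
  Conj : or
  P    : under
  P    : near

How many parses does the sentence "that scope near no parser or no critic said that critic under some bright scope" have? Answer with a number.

The two bracketings:
[S [NP [NP [NP [Det that] [N scope]] [PP [P near] [NP [Det no] [N parser]]]] [Conj or] [NP [Det no] [N critic]]] [VP [V said] [NP [NP [Det that] [N critic]] [PP [P under] [NP [Det some] [AP [Adj bright]] [N scope]]]]]]
[S [NP [NP [Det that] [N scope]] [PP [P near] [NP [NP [Det no] [N parser]] [Conj or] [NP [Det no] [N critic]]]]] [VP [V said] [NP [NP [Det that] [N critic]] [PP [P under] [NP [Det some] [AP [Adj bright]] [N scope]]]]]]
The trees differ in how a recursive rule is bracketed over the same span.

2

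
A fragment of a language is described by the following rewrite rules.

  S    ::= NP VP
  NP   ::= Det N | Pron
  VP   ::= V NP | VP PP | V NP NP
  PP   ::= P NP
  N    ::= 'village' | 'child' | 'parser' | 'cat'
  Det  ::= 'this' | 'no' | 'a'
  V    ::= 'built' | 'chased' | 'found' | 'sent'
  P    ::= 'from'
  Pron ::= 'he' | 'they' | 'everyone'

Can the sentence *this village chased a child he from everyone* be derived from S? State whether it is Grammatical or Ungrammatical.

Grammatical

[S [NP [Det this] [N village]] [VP [VP [V chased] [NP [Det a] [N child]] [NP [Pron he]]] [PP [P from] [NP [Pron everyone]]]]]
Every word is introduced by a lexical rule and the phrasal rules combine the resulting categories into a single S.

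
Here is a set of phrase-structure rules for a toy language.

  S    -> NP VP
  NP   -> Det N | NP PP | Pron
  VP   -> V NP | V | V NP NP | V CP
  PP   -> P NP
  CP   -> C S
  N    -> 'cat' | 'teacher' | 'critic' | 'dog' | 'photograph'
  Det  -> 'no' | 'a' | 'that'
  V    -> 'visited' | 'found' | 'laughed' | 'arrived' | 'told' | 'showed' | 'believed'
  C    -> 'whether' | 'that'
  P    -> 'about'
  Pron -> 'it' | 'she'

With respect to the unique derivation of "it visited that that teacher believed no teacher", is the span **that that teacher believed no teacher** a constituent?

Yes

[S [NP [Pron it]] [VP [V visited] [CP [C that] [S [NP [Det that] [N teacher]] [VP [V believed] [NP [Det no] [N teacher]]]]]]]
The words 'that that teacher believed no teacher' are exhaustively dominated by a single CP node (built by CP → C S), so they form a constituent.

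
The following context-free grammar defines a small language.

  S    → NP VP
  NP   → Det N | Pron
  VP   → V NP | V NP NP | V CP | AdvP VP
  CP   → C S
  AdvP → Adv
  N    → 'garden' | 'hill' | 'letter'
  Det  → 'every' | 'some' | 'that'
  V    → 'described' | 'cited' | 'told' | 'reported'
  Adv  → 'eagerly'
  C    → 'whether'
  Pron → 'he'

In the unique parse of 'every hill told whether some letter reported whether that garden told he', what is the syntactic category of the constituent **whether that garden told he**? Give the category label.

CP

S
  NP
    Det: every
    N: hill
  VP
    V: told
    CP
      C: whether
      S
        NP
          Det: some
          N: letter
        VP
          V: reported
          CP
            C: whether
            S
              NP
                Det: that
                N: garden
              VP
                V: told
                NP
                  Pron: he
The span 'whether that garden told he' is the CP node built by CP → C S.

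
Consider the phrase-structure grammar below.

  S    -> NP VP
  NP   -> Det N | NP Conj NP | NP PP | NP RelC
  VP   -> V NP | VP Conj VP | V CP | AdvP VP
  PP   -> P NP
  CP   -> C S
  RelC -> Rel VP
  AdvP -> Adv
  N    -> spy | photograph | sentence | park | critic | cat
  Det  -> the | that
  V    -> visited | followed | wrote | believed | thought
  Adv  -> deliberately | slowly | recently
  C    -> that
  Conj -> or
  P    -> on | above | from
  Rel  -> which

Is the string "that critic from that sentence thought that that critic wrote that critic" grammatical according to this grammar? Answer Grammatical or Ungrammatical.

Grammatical

[S [NP [NP [Det that] [N critic]] [PP [P from] [NP [Det that] [N sentence]]]] [VP [V thought] [CP [C that] [S [NP [Det that] [N critic]] [VP [V wrote] [NP [Det that] [N critic]]]]]]]
The bracketing above is licensed at every node by one of the given productions, with S at the root.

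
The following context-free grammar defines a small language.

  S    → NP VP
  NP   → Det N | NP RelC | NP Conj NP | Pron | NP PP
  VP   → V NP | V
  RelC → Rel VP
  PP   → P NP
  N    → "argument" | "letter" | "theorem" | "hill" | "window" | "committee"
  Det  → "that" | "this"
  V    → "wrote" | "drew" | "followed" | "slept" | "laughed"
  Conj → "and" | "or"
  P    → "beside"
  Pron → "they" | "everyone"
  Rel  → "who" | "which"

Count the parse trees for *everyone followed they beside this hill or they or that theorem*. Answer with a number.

5

Two of the 5 distinct bracketings:
[S [NP [Pron everyone]] [VP [V followed] [NP [NP [NP [Pron they]] [PP [P beside] [NP [Det this] [N hill]]]] [Conj or] [NP [NP [Pron they]] [Conj or] [NP [Det that] [N theorem]]]]]]
[S [NP [Pron everyone]] [VP [V followed] [NP [NP [NP [NP [Pron they]] [PP [P beside] [NP [Det this] [N hill]]]] [Conj or] [NP [Pron they]]] [Conj or] [NP [Det that] [N theorem]]]]]
The trees differ in how a recursive rule is bracketed over the same span.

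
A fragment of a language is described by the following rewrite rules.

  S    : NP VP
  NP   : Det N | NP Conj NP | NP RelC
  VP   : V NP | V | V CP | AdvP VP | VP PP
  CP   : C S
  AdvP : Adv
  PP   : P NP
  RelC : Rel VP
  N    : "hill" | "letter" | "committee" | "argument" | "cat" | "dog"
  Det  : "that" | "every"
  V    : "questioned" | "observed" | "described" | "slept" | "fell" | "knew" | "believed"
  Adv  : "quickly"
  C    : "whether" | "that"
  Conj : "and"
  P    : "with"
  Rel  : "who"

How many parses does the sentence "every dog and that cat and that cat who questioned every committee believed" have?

5

Two of the 5 distinct bracketings:
[S [NP [NP [Det every] [N dog]] [Conj and] [NP [NP [Det that] [N cat]] [Conj and] [NP [NP [Det that] [N cat]] [RelC [Rel who] [VP [V questioned] [NP [Det every] [N committee]]]]]]] [VP [V believed]]]
[S [NP [NP [Det every] [N dog]] [Conj and] [NP [NP [NP [Det that] [N cat]] [Conj and] [NP [Det that] [N cat]]] [RelC [Rel who] [VP [V questioned] [NP [Det every] [N committee]]]]]] [VP [V believed]]]
The trees differ in how a recursive rule is bracketed over the same span.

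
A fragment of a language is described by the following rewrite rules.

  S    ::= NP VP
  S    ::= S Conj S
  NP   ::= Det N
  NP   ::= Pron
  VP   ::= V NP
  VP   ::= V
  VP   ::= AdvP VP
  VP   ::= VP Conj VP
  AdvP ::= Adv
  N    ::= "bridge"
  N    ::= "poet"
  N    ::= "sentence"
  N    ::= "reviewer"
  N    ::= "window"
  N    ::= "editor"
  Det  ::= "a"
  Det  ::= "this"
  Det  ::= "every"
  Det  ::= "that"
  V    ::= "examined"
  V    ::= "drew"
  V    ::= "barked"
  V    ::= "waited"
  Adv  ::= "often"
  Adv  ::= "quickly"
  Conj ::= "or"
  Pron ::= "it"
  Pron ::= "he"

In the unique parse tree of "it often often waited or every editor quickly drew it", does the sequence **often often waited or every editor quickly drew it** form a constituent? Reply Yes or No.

[S [S [NP [Pron it]] [VP [AdvP [Adv often]] [VP [AdvP [Adv often]] [VP [V waited]]]]] [Conj or] [S [NP [Det every] [N editor]] [VP [AdvP [Adv quickly]] [VP [V drew] [NP [Pron it]]]]]]
The smallest constituent containing 'often often waited or every editor quickly drew it' is the S spanning 'it often often waited or every editor quickly drew it'; no single node in the tree dominates exactly the given words.

No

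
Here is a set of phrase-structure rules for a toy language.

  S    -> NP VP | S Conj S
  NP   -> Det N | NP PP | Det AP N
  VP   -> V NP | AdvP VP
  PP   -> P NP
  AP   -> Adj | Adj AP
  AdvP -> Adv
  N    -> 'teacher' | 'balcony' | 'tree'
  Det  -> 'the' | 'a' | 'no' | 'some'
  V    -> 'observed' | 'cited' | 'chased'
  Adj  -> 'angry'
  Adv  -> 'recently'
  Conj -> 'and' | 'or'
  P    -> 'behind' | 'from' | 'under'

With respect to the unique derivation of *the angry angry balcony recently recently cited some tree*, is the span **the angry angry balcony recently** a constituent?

[S [NP [Det the] [AP [Adj angry] [AP [Adj angry]]] [N balcony]] [VP [AdvP [Adv recently]] [VP [AdvP [Adv recently]] [VP [V cited] [NP [Det some] [N tree]]]]]]
The smallest constituent containing 'the angry angry balcony recently' is the S spanning 'the angry angry balcony recently recently cited some tree'; no single node in the tree dominates exactly the given words.

No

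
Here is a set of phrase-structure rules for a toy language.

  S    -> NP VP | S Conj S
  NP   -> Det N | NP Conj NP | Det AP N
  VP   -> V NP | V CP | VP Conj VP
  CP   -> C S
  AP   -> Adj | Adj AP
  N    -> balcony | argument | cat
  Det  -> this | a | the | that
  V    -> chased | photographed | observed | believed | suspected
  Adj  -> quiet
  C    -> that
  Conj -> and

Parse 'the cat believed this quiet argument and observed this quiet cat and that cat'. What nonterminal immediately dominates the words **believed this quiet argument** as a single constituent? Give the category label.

[S [NP [Det the] [N cat]] [VP [VP [V believed] [NP [Det this] [AP [Adj quiet]] [N argument]]] [Conj and] [VP [V observed] [NP [NP [Det this] [AP [Adj quiet]] [N cat]] [Conj and] [NP [Det that] [N cat]]]]]]
The span 'believed this quiet argument' is the VP node built by VP → V NP.

VP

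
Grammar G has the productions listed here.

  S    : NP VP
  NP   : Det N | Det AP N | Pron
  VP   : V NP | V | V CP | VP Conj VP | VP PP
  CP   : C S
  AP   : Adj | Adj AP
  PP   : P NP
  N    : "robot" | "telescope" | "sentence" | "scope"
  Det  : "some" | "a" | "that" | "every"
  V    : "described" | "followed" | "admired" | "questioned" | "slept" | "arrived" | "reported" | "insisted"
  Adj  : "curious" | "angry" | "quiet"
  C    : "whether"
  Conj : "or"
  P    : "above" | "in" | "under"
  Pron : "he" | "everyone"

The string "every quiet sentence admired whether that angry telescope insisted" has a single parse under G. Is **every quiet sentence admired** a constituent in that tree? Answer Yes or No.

No

[S [NP [Det every] [AP [Adj quiet]] [N sentence]] [VP [V admired] [CP [C whether] [S [NP [Det that] [AP [Adj angry]] [N telescope]] [VP [V insisted]]]]]]
The smallest constituent containing 'every quiet sentence admired' is the S spanning 'every quiet sentence admired whether that angry telescope insisted'; no single node in the tree dominates exactly the given words.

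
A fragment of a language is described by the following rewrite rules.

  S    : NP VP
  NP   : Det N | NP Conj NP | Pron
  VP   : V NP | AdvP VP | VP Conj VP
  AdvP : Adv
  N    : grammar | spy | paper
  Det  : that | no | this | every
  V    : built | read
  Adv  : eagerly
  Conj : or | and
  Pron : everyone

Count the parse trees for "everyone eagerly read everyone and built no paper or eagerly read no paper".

Two of the 5 distinct bracketings:
[S [NP [Pron everyone]] [VP [AdvP [Adv eagerly]] [VP [VP [V read] [NP [Pron everyone]]] [Conj and] [VP [VP [V built] [NP [Det no] [N paper]]] [Conj or] [VP [AdvP [Adv eagerly]] [VP [V read] [NP [Det no] [N paper]]]]]]]]
[S [NP [Pron everyone]] [VP [AdvP [Adv eagerly]] [VP [VP [VP [V read] [NP [Pron everyone]]] [Conj and] [VP [V built] [NP [Det no] [N paper]]]] [Conj or] [VP [AdvP [Adv eagerly]] [VP [V read] [NP [Det no] [N paper]]]]]]]
The trees differ in how a recursive rule is bracketed over the same span.

5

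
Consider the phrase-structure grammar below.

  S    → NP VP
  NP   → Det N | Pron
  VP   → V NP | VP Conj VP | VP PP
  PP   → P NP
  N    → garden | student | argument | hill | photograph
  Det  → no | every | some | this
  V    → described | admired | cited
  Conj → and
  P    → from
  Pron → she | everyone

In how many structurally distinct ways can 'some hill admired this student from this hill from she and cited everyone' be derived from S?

[S [NP [Det some] [N hill]] [VP [VP [VP [VP [V admired] [NP [Det this] [N student]]] [PP [P from] [NP [Det this] [N hill]]]] [PP [P from] [NP [Pron she]]]] [Conj and] [VP [V cited] [NP [Pron everyone]]]]]
No rule offers an alternative attachment or grouping for any span, so this is the only derivation.

1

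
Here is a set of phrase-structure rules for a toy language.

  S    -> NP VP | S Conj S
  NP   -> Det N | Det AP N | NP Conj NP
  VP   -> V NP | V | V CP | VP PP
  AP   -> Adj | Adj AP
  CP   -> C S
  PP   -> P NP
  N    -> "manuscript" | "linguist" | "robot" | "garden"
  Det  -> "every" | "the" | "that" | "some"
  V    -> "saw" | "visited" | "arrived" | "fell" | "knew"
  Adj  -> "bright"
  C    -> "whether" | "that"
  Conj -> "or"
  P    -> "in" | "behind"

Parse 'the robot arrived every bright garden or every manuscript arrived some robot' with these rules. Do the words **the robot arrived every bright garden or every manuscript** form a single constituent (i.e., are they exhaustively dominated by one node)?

No

[S [S [NP [Det the] [N robot]] [VP [V arrived] [NP [Det every] [AP [Adj bright]] [N garden]]]] [Conj or] [S [NP [Det every] [N manuscript]] [VP [V arrived] [NP [Det some] [N robot]]]]]
The smallest constituent containing 'the robot arrived every bright garden or every manuscript' is the S spanning 'the robot arrived every bright garden or every manuscript arrived some robot'; no single node in the tree dominates exactly the given words.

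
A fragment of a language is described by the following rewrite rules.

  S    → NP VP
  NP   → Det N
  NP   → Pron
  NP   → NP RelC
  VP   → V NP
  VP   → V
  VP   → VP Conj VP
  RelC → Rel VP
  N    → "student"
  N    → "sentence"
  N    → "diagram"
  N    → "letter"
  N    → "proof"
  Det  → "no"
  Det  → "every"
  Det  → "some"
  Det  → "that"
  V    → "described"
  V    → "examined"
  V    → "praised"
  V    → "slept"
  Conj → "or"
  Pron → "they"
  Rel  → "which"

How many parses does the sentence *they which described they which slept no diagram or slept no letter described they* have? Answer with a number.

3

Two of the 3 distinct bracketings:
[S [NP [NP [Pron they]] [RelC [Rel which] [VP [V described] [NP [NP [Pron they]] [RelC [Rel which] [VP [VP [V slept] [NP [Det no] [N diagram]]] [Conj or] [VP [V slept] [NP [Det no] [N letter]]]]]]]]] [VP [V described] [NP [Pron they]]]]
[S [NP [NP [Pron they]] [RelC [Rel which] [VP [VP [V described] [NP [NP [Pron they]] [RelC [Rel which] [VP [V slept] [NP [Det no] [N diagram]]]]]] [Conj or] [VP [V slept] [NP [Det no] [N letter]]]]]] [VP [V described] [NP [Pron they]]]]
The trees differ in how a recursive rule is bracketed over the same span.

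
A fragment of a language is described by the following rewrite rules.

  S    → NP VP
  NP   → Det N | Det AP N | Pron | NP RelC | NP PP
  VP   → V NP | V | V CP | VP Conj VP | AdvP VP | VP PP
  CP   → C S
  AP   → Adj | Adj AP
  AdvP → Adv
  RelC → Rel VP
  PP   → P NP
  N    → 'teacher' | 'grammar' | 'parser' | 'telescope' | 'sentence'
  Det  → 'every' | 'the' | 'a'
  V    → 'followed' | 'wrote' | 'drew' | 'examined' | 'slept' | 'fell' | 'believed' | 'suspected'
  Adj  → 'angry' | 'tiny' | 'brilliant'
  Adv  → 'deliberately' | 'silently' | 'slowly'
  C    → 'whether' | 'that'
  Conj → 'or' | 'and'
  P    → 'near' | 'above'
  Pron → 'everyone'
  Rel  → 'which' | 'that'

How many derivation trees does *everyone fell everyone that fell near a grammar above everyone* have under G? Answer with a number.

Two of the 9 distinct bracketings:
[S [NP [Pron everyone]] [VP [V fell] [NP [NP [Pron everyone]] [RelC [Rel that] [VP [VP [V fell]] [PP [P near] [NP [NP [Det a] [N grammar]] [PP [P above] [NP [Pron everyone]]]]]]]]]]
[S [NP [Pron everyone]] [VP [V fell] [NP [NP [Pron everyone]] [RelC [Rel that] [VP [VP [VP [V fell]] [PP [P near] [NP [Det a] [N grammar]]]] [PP [P above] [NP [Pron everyone]]]]]]]]
The difference turns on whether NP → NP PP is used at the relevant span, versus an alternative expansion of NP.

9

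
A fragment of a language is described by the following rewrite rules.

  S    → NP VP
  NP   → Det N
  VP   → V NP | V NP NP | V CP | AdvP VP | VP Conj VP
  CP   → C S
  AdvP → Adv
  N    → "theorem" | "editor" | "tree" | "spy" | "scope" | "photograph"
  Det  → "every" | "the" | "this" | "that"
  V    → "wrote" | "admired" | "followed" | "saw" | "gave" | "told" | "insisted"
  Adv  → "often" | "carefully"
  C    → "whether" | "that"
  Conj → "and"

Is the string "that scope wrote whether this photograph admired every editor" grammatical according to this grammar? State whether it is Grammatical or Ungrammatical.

Grammatical

S
  NP
    Det: that
    N: scope
  VP
    V: wrote
    CP
      C: whether
      S
        NP
          Det: this
          N: photograph
        VP
          V: admired
          NP
            Det: every
            N: editor
Each bracket corresponds to one application of a listed rule, so the string is derivable from S.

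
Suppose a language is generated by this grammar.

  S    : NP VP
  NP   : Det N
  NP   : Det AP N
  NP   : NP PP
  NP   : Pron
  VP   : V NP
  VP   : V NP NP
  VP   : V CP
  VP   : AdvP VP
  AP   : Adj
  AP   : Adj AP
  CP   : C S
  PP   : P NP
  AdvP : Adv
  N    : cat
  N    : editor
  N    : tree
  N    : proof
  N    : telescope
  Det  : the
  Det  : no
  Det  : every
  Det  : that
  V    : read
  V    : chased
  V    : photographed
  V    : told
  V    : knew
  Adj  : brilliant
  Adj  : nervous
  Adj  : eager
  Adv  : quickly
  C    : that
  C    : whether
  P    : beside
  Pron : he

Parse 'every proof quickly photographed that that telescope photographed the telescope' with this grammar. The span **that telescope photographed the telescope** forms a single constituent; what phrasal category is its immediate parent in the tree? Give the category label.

S
  NP
    Det: every
    N: proof
  VP
    AdvP
      Adv: quickly
    VP
      V: photographed
      CP
        C: that
        S
          NP
            Det: that
            N: telescope
          VP
            V: photographed
            NP
              Det: the
              N: telescope
The span 'that telescope photographed the telescope' is the S node built by S → NP VP.
Its mother is the CP built by CP → C S.

CP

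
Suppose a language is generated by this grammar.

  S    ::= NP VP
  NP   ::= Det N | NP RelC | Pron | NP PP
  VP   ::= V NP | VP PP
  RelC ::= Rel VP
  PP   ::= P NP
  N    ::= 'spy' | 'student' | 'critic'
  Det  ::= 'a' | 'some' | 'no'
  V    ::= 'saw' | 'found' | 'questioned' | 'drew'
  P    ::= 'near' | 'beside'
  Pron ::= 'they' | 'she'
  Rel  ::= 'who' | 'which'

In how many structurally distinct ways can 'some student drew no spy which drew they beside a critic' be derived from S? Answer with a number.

Two of the 4 distinct bracketings:
[S [NP [Det some] [N student]] [VP [V drew] [NP [NP [Det no] [N spy]] [RelC [Rel which] [VP [V drew] [NP [NP [Pron they]] [PP [P beside] [NP [Det a] [N critic]]]]]]]]]
[S [NP [Det some] [N student]] [VP [V drew] [NP [NP [Det no] [N spy]] [RelC [Rel which] [VP [VP [V drew] [NP [Pron they]]] [PP [P beside] [NP [Det a] [N critic]]]]]]]]
The difference turns on whether NP → NP PP is used at the relevant span, versus an alternative expansion of NP.

4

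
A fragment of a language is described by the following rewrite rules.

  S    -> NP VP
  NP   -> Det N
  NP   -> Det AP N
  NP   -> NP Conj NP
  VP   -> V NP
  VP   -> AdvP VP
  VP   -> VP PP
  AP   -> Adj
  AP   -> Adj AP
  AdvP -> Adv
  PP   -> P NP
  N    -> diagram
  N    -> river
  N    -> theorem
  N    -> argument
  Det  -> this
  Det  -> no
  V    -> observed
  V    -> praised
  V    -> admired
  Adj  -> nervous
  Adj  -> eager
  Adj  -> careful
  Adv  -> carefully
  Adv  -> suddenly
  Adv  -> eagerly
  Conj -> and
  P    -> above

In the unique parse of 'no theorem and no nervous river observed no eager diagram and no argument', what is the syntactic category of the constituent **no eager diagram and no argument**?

[S [NP [NP [Det no] [N theorem]] [Conj and] [NP [Det no] [AP [Adj nervous]] [N river]]] [VP [V observed] [NP [NP [Det no] [AP [Adj eager]] [N diagram]] [Conj and] [NP [Det no] [N argument]]]]]
The span 'no eager diagram and no argument' is the NP node built by NP → NP Conj NP.

NP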